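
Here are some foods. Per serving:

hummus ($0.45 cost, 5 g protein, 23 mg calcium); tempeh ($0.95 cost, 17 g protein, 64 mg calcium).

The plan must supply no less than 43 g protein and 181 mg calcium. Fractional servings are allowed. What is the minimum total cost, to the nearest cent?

$2.69

An LP optimum is at a vertex; with two nutrient constraints at most two foods are used. Check each candidate.
hummus only: max(43/5, 181/23) = 8.6 servings → $3.87.
tempeh only: max(43/17, 181/64) = 2.828 servings → $2.69.
hummus + tempeh with both tight: 4.577 servings and 1.183 servings → $3.18.
So the least-cost plan costs $2.69.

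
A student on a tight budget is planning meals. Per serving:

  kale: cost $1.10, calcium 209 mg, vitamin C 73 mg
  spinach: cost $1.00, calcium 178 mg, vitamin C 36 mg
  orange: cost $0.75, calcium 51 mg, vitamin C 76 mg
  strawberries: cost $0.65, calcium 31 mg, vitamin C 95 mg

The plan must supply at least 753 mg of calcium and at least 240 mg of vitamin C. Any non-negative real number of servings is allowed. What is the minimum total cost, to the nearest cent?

Two binding constraints pin down two serving amounts, so the optimal mix uses at most two foods. The candidates are each food alone (scaled to the tighter of calcium/vitamin C) and each pair with both constraints tight.
kale only: max(753/209, 240/73) = 3.603 servings → $3.96.
spinach only: max(753/178, 240/36) = 6.667 servings → $6.67.
orange only: max(753/51, 240/76) = 14.76 servings → $11.07.
strawberries only: max(753/31, 240/95) = 24.29 servings → $15.79.
kale + spinach with both tight: 2.854 servings and 0.8792 servings → $4.02.
kale + orange with both targets exact would need a negative amount; discard.
kale + strawberries with both targets exact would need a negative amount; discard.
spinach + orange with both tight: 3.848 servings and 1.335 servings → $4.85.
spinach + strawberries with both tight: 4.058 servings and 0.9885 servings → $4.70.
orange + strawberries: intersection lies outside the first quadrant.
So the least-cost plan costs $3.96.

$3.96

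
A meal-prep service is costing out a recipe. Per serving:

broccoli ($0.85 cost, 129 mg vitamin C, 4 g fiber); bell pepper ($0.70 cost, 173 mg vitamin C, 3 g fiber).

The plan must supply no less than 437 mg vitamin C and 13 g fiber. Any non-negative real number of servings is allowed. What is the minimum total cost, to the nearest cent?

$2.78

Check every corner: each single food scaled to meet both minima, and each pair solved so both constraints bind.
broccoli only: max(437/129, 13/4) = 3.388 servings → $2.88.
bell pepper only: max(437/173, 13/3) = 4.333 servings → $3.03.
broccoli + bell pepper with both tight: 3.075 servings and 0.2328 servings → $2.78.
The minimum over all feasible corners is $2.78.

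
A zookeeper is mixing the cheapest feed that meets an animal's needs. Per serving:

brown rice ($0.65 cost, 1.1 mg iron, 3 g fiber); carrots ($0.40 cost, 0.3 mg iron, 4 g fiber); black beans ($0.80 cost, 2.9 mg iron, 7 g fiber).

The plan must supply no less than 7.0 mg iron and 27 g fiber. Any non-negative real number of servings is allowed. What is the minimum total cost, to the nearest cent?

$2.91

An LP optimum is at a vertex; with two nutrient constraints at most two foods are used. Check each candidate.
brown rice only: max(7.0/1.1, 27/3) = 9 servings → $5.85.
carrots only: max(7.0/0.3, 27/4) = 23.33 servings → $9.33.
black beans only: max(7.0/2.9, 27/7) = 3.857 servings → $3.09.
brown rice + carrots with both tight: 5.686 servings and 2.486 servings → $4.69.
brown rice + black beans: intersection lies outside the first quadrant.
carrots + black beans with both tight: 3.084 servings and 2.095 servings → $2.91.
The minimum over all feasible corners is $2.91.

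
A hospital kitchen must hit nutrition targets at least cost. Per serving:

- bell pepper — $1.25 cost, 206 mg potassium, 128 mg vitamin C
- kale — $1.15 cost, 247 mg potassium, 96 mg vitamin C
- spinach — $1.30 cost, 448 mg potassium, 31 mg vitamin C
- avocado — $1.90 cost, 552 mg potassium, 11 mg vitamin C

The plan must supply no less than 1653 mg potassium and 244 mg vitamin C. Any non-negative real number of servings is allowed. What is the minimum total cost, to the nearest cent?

$5.51

A basic optimal solution has at most two foods positive. Try each food alone and each pair with both targets met exactly.
bell pepper only: max(1653/206, 244/128) = 8.024 servings → $10.03.
kale only: max(1653/247, 244/96) = 6.692 servings → $7.70.
spinach only: max(1653/448, 244/31) = 7.871 servings → $10.23.
avocado only: max(1653/552, 244/11) = 22.18 servings → $42.15.
bell pepper + kale: the both-tight solution has a negative serving — not a feasible corner.
bell pepper + spinach with both tight: 1.14 servings and 3.166 servings → $5.54.
bell pepper + avocado with both tight: 1.704 servings and 2.359 servings → $6.61.
kale + spinach with both tight: 1.643 servings and 2.784 servings → $5.51.
kale + avocado with both tight: 2.317 servings and 1.958 servings → $6.38.
spinach + avocado: intersection lies outside the first quadrant.
So the least-cost plan costs $5.51.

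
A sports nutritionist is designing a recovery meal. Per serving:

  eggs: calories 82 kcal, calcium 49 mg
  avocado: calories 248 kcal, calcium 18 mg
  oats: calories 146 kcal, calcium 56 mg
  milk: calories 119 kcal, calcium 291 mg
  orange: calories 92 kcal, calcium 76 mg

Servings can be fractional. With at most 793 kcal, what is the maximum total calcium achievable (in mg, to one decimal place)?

Calcium per kcal: milk 2.445, orange 0.8261, eggs 0.5976, oats 0.3836, avocado 0.07258.
With no serving limits, spend the whole calories allowance on milk: 793 kcal / 119 kcal × 291 mg = 1939.2 mg.

1939.2 mg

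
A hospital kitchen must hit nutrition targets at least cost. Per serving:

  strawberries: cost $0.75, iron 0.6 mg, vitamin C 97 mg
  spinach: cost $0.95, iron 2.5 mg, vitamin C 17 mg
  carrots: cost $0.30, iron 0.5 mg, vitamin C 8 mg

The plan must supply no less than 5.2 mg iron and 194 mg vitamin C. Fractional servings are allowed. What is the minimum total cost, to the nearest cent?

$2.87

Check every corner: each single food scaled to meet both minima, and each pair solved so both constraints bind.
strawberries only: max(5.2/0.6, 194/97) = 8.667 servings → $6.50.
spinach only: max(5.2/2.5, 194/17) = 11.41 servings → $10.84.
carrots only: max(5.2/0.5, 194/8) = 24.25 servings → $7.28.
strawberries + spinach with both tight: 1.707 servings and 1.67 servings → $2.87.
strawberries + carrots with both tight: 1.268 servings and 8.879 servings → $3.61.
spinach + carrots with both targets exact would need a negative amount; discard.
The minimum over all feasible corners is $2.87.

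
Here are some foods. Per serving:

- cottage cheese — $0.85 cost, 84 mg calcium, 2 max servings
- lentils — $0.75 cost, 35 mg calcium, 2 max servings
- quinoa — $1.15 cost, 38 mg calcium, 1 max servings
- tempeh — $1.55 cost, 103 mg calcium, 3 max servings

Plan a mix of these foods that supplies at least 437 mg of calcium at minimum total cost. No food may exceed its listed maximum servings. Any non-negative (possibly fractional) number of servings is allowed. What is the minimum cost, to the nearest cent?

Cost per mg of calcium: cottage cheese $0.0101, tempeh $0.0150, lentils $0.0214, quinoa $0.0303.
Take 2 servings of cottage cheese: +168.0 mg calcium for $1.70 (total $1.70, still need 269.0 mg).
Take 2.612 servings of tempeh: +269.0 mg calcium for $4.05 (total $5.75, still need 0.0 mg).
Greedy by cheapest-per-mg is optimal for a single linear constraint, so the minimum cost is $5.75.

$5.75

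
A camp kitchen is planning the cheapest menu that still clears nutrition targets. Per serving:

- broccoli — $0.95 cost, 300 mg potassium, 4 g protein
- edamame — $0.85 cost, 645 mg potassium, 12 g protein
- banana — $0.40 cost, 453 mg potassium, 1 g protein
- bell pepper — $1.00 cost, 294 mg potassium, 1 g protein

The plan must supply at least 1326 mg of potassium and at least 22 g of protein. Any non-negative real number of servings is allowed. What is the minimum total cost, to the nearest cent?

Compare the cost at each extreme point of the feasible region.
broccoli only: max(1326/300, 22/4) = 5.5 servings → $5.22.
edamame only: max(1326/645, 22/12) = 2.056 servings → $1.75.
banana only: max(1326/453, 22/1) = 22 servings → $8.80.
bell pepper only: max(1326/294, 22/1) = 22 servings → $22.00.
broccoli + edamame with both tight: 1.688 servings and 1.271 servings → $2.68.
broccoli + banana: the both-tight solution has a negative serving — not a feasible corner.
broccoli + bell pepper: intersection lies outside the first quadrant.
edamame + banana with both tight: 1.803 servings and 0.3594 servings → $1.68.
edamame + bell pepper with both tight: 1.784 servings and 0.5973 servings → $2.11.
banana + bell pepper with both targets exact would need a negative amount; discard.
The minimum over all feasible corners is $1.68.

$1.68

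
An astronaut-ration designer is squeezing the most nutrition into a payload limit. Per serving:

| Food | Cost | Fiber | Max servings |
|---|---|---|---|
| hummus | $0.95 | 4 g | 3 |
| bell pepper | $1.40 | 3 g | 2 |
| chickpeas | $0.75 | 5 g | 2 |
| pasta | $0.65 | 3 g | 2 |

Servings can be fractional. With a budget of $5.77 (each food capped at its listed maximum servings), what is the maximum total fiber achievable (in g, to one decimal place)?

28.3 g

Fiber per dollar: chickpeas 6.667, pasta 4.615, hummus 4.211, bell pepper 2.143.
Take 2 servings of chickpeas: spends $1.50, +10.0 g fiber (running total 10.0 g).
Take 2 servings of pasta: spends $1.30, +6.0 g fiber (running total 16.0 g).
Take 3 servings of hummus: spends $2.85, +12.0 g fiber (running total 28.0 g).
Take 0.08571 servings of bell pepper: spends $0.12, +0.3 g fiber (running total 28.3 g).
Filling greedily by fiber-per-dollar is optimal for one linear limit, giving 28.3 g.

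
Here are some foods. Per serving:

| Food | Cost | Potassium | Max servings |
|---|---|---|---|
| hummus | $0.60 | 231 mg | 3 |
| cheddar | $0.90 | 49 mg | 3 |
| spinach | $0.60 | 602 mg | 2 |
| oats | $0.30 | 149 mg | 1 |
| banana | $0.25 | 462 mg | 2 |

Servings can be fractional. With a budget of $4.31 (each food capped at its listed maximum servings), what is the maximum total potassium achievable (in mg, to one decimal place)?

Potassium per dollar: banana 1848, spinach 1003, oats 496.7, hummus 385, cheddar 54.44.
Take 2 servings of banana: spends $0.50, +924.0 mg potassium (running total 924.0 mg).
Take 2 servings of spinach: spends $1.20, +1204.0 mg potassium (running total 2128.0 mg).
Take 1 serving of oats: spends $0.30, +149.0 mg potassium (running total 2277.0 mg).
Take 3 servings of hummus: spends $1.80, +693.0 mg potassium (running total 2970.0 mg).
Take 0.5667 servings of cheddar: spends $0.51, +27.8 mg potassium (running total 2997.8 mg).
Greedy by best ratio exhausts the cost allowance optimally: 2997.8 mg.

2997.8 mg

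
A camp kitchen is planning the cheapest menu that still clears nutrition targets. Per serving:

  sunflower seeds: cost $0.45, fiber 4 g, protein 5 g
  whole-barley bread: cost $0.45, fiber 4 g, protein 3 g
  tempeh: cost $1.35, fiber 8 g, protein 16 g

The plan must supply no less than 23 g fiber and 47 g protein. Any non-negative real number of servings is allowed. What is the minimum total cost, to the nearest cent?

$3.97

With two linear requirements the optimum uses one or two foods; enumerate the corners.
sunflower seeds only: max(23/4, 47/5) = 9.4 servings → $4.23.
whole-barley bread only: max(23/4, 47/3) = 15.67 servings → $7.05.
tempeh only: max(23/8, 47/16) = 2.938 servings → $3.97.
sunflower seeds + whole-barley bread with both targets exact would need a negative amount; discard.
sunflower seeds + tempeh with both targets exact would need a negative amount; discard.
whole-barley bread + tempeh with both targets exact would need a negative amount; discard.
Cheapest feasible corner: $3.97.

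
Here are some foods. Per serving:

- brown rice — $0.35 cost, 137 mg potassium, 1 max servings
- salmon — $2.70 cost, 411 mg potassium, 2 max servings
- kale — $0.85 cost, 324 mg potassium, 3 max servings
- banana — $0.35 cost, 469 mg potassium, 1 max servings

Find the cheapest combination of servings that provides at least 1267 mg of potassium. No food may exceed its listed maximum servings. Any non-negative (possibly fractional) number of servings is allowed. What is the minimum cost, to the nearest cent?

Cost per mg of potassium: banana $0.0007, brown rice $0.0026, kale $0.0026, salmon $0.0066.
Take 1 serving of banana: +469.0 mg potassium for $0.35 (total $0.35, still need 798.0 mg).
Take 1 serving of brown rice: +137.0 mg potassium for $0.35 (total $0.70, still need 661.0 mg).
Take 2.04 servings of kale: +661.0 mg potassium for $1.73 (total $2.43, still need 0.0 mg).
Greedy by cheapest-per-mg is optimal for a single linear constraint, so the minimum cost is $2.43.

$2.43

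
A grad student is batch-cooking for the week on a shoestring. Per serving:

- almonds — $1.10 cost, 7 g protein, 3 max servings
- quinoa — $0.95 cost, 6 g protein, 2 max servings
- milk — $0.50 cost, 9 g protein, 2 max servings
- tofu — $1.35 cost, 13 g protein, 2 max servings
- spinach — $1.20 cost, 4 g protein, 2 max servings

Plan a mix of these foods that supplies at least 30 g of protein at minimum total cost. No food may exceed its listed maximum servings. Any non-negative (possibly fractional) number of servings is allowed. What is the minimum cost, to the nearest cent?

Cost per g of protein: milk $0.0556, tofu $0.1038, almonds $0.1571, quinoa $0.1583, spinach $0.3000.
Take 2 servings of milk: +18.0 g protein for $1.00 (total $1.00, still need 12.0 g).
Take 0.9231 servings of tofu: +12.0 g protein for $1.25 (total $2.25, still need 0.0 g).
Filling from the cheapest source first is optimal under one linear minimum: $2.25.

$2.25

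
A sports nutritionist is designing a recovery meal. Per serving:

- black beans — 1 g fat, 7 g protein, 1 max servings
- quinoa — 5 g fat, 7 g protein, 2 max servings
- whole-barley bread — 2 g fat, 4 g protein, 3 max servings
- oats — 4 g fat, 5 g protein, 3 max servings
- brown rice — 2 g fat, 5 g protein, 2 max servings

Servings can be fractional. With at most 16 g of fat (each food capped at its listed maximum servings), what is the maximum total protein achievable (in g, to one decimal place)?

Protein per g fat: black beans 7, brown rice 2.5, whole-barley bread 2, quinoa 1.4, oats 1.25.
Take 1 serving of black beans: uses 1 g fat, +7.0 g protein (running total 7.0 g).
Take 2 servings of brown rice: uses 4 g fat, +10.0 g protein (running total 17.0 g).
Take 3 servings of whole-barley bread: uses 6 g fat, +12.0 g protein (running total 29.0 g).
Take 1 serving of quinoa: uses 5 g fat, +7.0 g protein (running total 36.0 g).
Filling greedily by protein-per-g fat is optimal for one linear limit, giving 36.0 g.

36.0 g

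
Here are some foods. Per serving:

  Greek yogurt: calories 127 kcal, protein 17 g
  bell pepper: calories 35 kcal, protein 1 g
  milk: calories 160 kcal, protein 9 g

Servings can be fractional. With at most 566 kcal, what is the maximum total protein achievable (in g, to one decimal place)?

75.8 g

Protein per kcal: Greek yogurt 0.1339, milk 0.05625, bell pepper 0.02857.
With no serving limits, spend the whole calories allowance on Greek yogurt: 566 kcal / 127 kcal × 17 g = 75.8 g.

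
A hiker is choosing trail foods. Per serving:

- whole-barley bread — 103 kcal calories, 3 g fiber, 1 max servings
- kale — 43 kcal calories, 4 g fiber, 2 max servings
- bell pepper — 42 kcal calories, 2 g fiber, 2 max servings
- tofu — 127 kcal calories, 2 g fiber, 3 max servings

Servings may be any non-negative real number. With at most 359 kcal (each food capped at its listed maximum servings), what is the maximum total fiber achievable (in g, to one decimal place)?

16.4 g

Fiber per kcal: kale 0.09302, bell pepper 0.04762, whole-barley bread 0.02913, tofu 0.01575.
Take 2 servings of kale: uses 86 kcal, +8.0 g fiber (running total 8.0 g).
Take 2 servings of bell pepper: uses 84 kcal, +4.0 g fiber (running total 12.0 g).
Take 1 serving of whole-barley bread: uses 103 kcal, +3.0 g fiber (running total 15.0 g).
Take 0.6772 servings of tofu: uses 86 kcal, +1.4 g fiber (running total 16.4 g).
Greedy by best ratio exhausts the calories allowance optimally: 16.4 g.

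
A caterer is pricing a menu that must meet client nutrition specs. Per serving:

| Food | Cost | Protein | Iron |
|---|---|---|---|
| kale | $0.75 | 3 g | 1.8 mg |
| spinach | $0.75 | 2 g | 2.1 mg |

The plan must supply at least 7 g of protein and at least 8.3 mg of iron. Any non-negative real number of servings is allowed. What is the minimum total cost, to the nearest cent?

With two linear requirements the optimum uses one or two foods; enumerate the corners.
kale only: max(7/3, 8.3/1.8) = 4.611 servings → $3.46.
spinach only: max(7/2, 8.3/2.1) = 3.952 servings → $2.96.
kale + spinach: the both-tight solution has a negative serving — not a feasible corner.
So the least-cost plan costs $2.96.

$2.96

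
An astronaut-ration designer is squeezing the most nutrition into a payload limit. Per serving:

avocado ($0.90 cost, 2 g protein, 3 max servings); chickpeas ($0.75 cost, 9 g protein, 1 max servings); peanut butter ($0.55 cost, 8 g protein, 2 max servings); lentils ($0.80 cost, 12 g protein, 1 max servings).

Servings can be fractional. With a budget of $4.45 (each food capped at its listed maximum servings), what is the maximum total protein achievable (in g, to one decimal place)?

41.0 g

Protein per dollar: lentils 15, peanut butter 14.55, chickpeas 12, avocado 2.222.
Take 1 serving of lentils: spends $0.80, +12.0 g protein (running total 12.0 g).
Take 2 servings of peanut butter: spends $1.10, +16.0 g protein (running total 28.0 g).
Take 1 serving of chickpeas: spends $0.75, +9.0 g protein (running total 37.0 g).
Take 2 servings of avocado: spends $1.80, +4.0 g protein (running total 41.0 g).
Filling greedily by protein-per-dollar is optimal for one linear limit, giving 41.0 g.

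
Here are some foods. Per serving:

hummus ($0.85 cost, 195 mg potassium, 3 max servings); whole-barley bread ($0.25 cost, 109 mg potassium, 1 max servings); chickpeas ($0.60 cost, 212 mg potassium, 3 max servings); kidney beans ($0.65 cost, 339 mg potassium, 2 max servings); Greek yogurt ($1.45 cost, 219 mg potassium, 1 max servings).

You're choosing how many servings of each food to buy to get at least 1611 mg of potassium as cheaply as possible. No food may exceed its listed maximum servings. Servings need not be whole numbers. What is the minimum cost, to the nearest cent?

Cost per mg of potassium: kidney beans $0.0019, whole-barley bread $0.0023, chickpeas $0.0028, hummus $0.0044, Greek yogurt $0.0066.
Take 2 servings of kidney beans: +678.0 mg potassium for $1.30 (total $1.30, still need 933.0 mg).
Take 1 serving of whole-barley bread: +109.0 mg potassium for $0.25 (total $1.55, still need 824.0 mg).
Take 3 servings of chickpeas: +636.0 mg potassium for $1.80 (total $3.35, still need 188.0 mg).
Take 0.9641 servings of hummus: +188.0 mg potassium for $0.82 (total $4.17, still need 0.0 mg).
Filling from the cheapest source first is optimal under one linear minimum: $4.17.

$4.17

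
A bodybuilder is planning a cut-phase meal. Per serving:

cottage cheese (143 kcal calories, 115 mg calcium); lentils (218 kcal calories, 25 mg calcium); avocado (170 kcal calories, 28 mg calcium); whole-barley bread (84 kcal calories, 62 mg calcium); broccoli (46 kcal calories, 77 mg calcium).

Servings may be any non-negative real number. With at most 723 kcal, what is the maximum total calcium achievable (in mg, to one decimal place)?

1210.2 mg

Calcium per kcal: broccoli 1.674, cottage cheese 0.8042, whole-barley bread 0.7381, avocado 0.1647, lentils 0.1147.
With no serving limits, spend the whole calories allowance on broccoli: 723 kcal / 46 kcal × 77 mg = 1210.2 mg.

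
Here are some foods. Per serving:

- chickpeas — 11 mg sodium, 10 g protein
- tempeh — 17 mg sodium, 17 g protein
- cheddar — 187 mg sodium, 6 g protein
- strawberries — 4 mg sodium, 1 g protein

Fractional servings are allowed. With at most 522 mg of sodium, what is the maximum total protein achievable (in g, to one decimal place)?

Protein per mg sodium: tempeh 1, chickpeas 0.9091, strawberries 0.25, cheddar 0.03209.
With no serving limits, spend the whole sodium allowance on tempeh: 522 mg / 17 mg × 17 g = 522.0 g.

522.0 g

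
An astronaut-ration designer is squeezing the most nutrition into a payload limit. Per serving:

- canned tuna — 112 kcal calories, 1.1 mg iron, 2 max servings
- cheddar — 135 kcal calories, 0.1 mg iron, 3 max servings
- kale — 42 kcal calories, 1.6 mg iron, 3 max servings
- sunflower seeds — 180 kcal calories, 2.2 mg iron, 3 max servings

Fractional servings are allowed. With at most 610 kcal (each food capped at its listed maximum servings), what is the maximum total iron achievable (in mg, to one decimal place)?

10.7 mg

Iron per kcal: kale 0.0381, sunflower seeds 0.01222, canned tuna 0.009821, cheddar 0.0007407.
Take 3 servings of kale: uses 126 kcal, +4.8 mg iron (running total 4.8 mg).
Take 2.689 servings of sunflower seeds: uses 484 kcal, +5.9 mg iron (running total 10.7 mg).
Greedy by best ratio exhausts the calories allowance optimally: 10.7 mg.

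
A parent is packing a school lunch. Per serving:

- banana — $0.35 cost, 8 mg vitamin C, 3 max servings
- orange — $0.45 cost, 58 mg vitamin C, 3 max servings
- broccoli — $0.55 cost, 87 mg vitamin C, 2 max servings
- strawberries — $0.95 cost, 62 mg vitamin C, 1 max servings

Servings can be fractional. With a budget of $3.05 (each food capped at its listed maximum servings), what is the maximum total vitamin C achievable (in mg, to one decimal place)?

Vitamin C per dollar: broccoli 158.2, orange 128.9, strawberries 65.26, banana 22.86.
Take 2 servings of broccoli: spends $1.10, +174.0 mg vitamin C (running total 174.0 mg).
Take 3 servings of orange: spends $1.35, +174.0 mg vitamin C (running total 348.0 mg).
Take 0.6316 servings of strawberries: spends $0.60, +39.2 mg vitamin C (running total 387.2 mg).
Filling greedily by vitamin C-per-dollar is optimal for one linear limit, giving 387.2 mg.

387.2 mg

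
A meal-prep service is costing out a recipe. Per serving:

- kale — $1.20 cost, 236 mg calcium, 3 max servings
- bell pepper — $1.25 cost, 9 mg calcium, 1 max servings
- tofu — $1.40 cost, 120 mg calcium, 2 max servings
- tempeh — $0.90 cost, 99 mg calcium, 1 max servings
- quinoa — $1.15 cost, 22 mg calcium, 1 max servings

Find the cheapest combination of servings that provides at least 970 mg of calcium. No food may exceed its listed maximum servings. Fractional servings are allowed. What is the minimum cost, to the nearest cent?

Cost per mg of calcium: kale $0.0051, tempeh $0.0091, tofu $0.0117, quinoa $0.0523, bell pepper $0.1389.
Take 3 servings of kale: +708.0 mg calcium for $3.60 (total $3.60, still need 262.0 mg).
Take 1 serving of tempeh: +99.0 mg calcium for $0.90 (total $4.50, still need 163.0 mg).
Take 1.358 servings of tofu: +163.0 mg calcium for $1.90 (total $6.40, still need 0.0 mg).
Filling from the cheapest source first is optimal under one linear minimum: $6.40.

$6.40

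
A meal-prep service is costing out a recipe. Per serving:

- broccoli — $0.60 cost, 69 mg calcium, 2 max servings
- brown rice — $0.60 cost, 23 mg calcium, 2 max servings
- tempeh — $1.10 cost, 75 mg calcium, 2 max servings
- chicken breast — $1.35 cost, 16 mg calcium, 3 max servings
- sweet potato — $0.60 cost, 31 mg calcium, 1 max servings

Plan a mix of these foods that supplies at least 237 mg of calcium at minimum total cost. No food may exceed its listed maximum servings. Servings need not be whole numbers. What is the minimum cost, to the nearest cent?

$2.65

Cost per mg of calcium: broccoli $0.0087, tempeh $0.0147, sweet potato $0.0194, brown rice $0.0261, chicken breast $0.0844.
Take 2 servings of broccoli: +138.0 mg calcium for $1.20 (total $1.20, still need 99.0 mg).
Take 1.32 servings of tempeh: +99.0 mg calcium for $1.45 (total $2.65, still need 0.0 mg).
Greedy by cheapest-per-mg is optimal for a single linear constraint, so the minimum cost is $2.65.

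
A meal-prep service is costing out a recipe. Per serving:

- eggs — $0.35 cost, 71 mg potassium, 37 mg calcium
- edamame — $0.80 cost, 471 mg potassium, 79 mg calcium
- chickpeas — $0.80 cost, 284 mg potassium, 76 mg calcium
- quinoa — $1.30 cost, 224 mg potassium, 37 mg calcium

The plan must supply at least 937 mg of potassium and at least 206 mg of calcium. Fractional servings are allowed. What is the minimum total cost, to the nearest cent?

$2.04

Check every corner: each single food scaled to meet both minima, and each pair solved so both constraints bind.
eggs only: max(937/71, 206/37) = 13.2 servings → $4.62.
edamame only: max(937/471, 206/79) = 2.608 servings → $2.09.
chickpeas only: max(937/284, 206/76) = 3.299 servings → $2.64.
quinoa only: max(937/224, 206/37) = 5.568 servings → $7.24.
eggs + edamame with both tight: 1.946 servings and 1.696 servings → $2.04.
eggs + chickpeas: the both-tight solution has a negative serving — not a feasible corner.
eggs + quinoa with both tight: 2.027 servings and 3.541 servings → $5.31.
edamame + chickpeas with both tight: 0.9512 servings and 1.722 servings → $2.14.
edamame + quinoa: intersection lies outside the first quadrant.
chickpeas + quinoa with both tight: 1.761 servings and 1.95 servings → $3.94.
So the least-cost plan costs $2.04.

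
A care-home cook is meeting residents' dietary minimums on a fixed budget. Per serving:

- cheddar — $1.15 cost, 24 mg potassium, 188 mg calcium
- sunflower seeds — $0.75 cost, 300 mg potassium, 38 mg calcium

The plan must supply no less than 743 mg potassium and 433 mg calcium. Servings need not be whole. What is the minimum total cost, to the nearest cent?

cheddar only: max(743/24, 433/188) = 30.96 servings → $35.60.
sunflower seeds only: max(743/300, 433/38) = 11.39 servings → $8.55.
cheddar + sunflower seeds with both tight: 1.832 servings and 2.33 servings → $3.85.
Cheapest feasible corner: $3.85.

$3.85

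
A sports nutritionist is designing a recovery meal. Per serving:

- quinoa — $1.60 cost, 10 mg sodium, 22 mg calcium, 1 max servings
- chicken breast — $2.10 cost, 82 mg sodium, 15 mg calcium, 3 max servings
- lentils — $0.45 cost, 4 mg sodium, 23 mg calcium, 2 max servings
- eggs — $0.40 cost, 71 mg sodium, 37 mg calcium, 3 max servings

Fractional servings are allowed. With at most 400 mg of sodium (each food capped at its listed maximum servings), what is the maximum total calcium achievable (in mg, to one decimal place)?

Calcium per mg sodium: lentils 5.75, quinoa 2.2, eggs 0.5211, chicken breast 0.1829.
Take 2 servings of lentils: uses 8 mg sodium, +46.0 mg calcium (running total 46.0 mg).
Take 1 serving of quinoa: uses 10 mg sodium, +22.0 mg calcium (running total 68.0 mg).
Take 3 servings of eggs: uses 213 mg sodium, +111.0 mg calcium (running total 179.0 mg).
Take 2.061 servings of chicken breast: uses 169 mg sodium, +30.9 mg calcium (running total 209.9 mg).
Greedy by best ratio exhausts the sodium allowance optimally: 209.9 mg.

209.9 mg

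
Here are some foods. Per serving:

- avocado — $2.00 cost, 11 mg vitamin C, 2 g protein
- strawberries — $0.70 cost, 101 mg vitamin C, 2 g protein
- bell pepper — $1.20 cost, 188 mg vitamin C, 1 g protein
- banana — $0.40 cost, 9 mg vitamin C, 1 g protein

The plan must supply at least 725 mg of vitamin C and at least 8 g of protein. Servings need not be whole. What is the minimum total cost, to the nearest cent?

The cheapest plan sits at a corner of the feasible region — with two constraints it uses at most two foods.
avocado only: max(725/11, 8/2) = 65.91 servings → $131.82.
strawberries only: max(725/101, 8/2) = 7.178 servings → $5.02.
bell pepper only: max(725/188, 8/1) = 8 servings → $9.60.
banana only: max(725/9, 8/1) = 80.56 servings → $32.22.
avocado + strawberries: the both-tight solution has a negative serving — not a feasible corner.
avocado + bell pepper with both tight: 2.134 servings and 3.732 servings → $8.75.
avocado + banana with both targets exact would need a negative amount; discard.
strawberries + bell pepper with both tight: 2.833 servings and 2.335 servings → $4.78.
strawberries + banana: the both-tight solution has a negative serving — not a feasible corner.
bell pepper + banana with both tight: 3.648 servings and 4.352 servings → $6.12.
Cheapest feasible corner: $4.78.

$4.78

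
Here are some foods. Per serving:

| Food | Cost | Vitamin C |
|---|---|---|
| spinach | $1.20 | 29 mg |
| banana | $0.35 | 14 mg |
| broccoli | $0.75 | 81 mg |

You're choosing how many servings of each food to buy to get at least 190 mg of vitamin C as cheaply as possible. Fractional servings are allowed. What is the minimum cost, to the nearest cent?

$1.76

Cost per mg of vitamin C: broccoli $0.0093, banana $0.0250, spinach $0.0414.
With no serving limits, use only broccoli: 190 mg / 81 mg = 2.346 servings × $0.75 = $1.76.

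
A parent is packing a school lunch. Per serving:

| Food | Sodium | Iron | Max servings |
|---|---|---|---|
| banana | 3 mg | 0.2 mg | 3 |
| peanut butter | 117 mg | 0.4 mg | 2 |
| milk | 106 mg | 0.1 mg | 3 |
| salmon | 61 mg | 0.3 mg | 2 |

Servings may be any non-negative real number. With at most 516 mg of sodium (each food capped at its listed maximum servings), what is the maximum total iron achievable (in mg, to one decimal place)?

2.1 mg

Iron per mg sodium: banana 0.06667, salmon 0.004918, peanut butter 0.003419, milk 0.0009434.
Take 3 servings of banana: uses 9 mg sodium, +0.6 mg iron (running total 0.6 mg).
Take 2 servings of salmon: uses 122 mg sodium, +0.6 mg iron (running total 1.2 mg).
Take 2 servings of peanut butter: uses 234 mg sodium, +0.8 mg iron (running total 2.0 mg).
Take 1.425 servings of milk: uses 151 mg sodium, +0.1 mg iron (running total 2.1 mg).
Greedy by best ratio exhausts the sodium allowance optimally: 2.1 mg.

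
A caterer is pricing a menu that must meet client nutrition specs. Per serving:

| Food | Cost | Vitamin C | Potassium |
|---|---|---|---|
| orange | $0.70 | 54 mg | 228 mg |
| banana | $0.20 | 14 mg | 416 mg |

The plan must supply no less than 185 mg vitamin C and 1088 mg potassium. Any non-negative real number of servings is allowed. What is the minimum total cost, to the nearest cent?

orange only: max(185/54, 1088/228) = 4.772 servings → $3.34.
banana only: max(185/14, 1088/416) = 13.21 servings → $2.64.
orange + banana with both tight: 3.203 servings and 0.8599 servings → $2.41.
The minimum over all feasible corners is $2.41.

$2.41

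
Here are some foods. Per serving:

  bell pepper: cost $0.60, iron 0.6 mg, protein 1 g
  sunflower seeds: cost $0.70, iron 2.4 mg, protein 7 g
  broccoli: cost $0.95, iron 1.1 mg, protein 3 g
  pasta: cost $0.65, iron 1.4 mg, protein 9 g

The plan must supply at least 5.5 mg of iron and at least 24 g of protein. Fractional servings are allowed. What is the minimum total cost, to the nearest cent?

$2.00

For a min-cost LP with two ≥-constraints, a basic feasible solution has at most two positive variables.
bell pepper only: max(5.5/0.6, 24/1) = 24 servings → $14.40.
sunflower seeds only: max(5.5/2.4, 24/7) = 3.429 servings → $2.40.
broccoli only: max(5.5/1.1, 24/3) = 8 servings → $7.60.
pasta only: max(5.5/1.4, 24/9) = 3.929 servings → $2.55.
bell pepper + sunflower seeds: the both-tight solution has a negative serving — not a feasible corner.
bell pepper + broccoli with both targets exact would need a negative amount; discard.
bell pepper + pasta with both tight: 3.975 servings and 2.225 servings → $3.83.
sunflower seeds + broccoli: intersection lies outside the first quadrant.
sunflower seeds + pasta with both tight: 1.347 servings and 1.619 servings → $2.00.
broccoli + pasta with both tight: 2.789 servings and 1.737 servings → $3.78.
Cheapest feasible corner: $2.00.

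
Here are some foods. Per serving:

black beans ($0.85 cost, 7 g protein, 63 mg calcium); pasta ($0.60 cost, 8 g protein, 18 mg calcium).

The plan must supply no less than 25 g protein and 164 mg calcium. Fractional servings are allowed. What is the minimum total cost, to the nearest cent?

$2.62

An LP optimum is at a vertex; with two nutrient constraints at most two foods are used. Check each candidate.
black beans only: max(25/7, 164/63) = 3.571 servings → $3.04.
pasta only: max(25/8, 164/18) = 9.111 servings → $5.47.
black beans + pasta with both tight: 2.28 servings and 1.13 servings → $2.62.
The minimum over all feasible corners is $2.62.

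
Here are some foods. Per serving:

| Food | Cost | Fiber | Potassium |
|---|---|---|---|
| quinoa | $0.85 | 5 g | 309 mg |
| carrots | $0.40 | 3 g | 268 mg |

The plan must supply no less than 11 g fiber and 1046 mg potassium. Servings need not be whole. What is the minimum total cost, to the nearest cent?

Two binding constraints pin down two serving amounts, so the optimal mix uses at most two foods. The candidates are each food alone (scaled to the tighter of fiber/potassium) and each pair with both constraints tight.
quinoa only: max(11/5, 1046/309) = 3.385 servings → $2.88.
carrots only: max(11/3, 1046/268) = 3.903 servings → $1.56.
quinoa + carrots: intersection lies outside the first quadrant.
Cheapest feasible corner: $1.56.

$1.56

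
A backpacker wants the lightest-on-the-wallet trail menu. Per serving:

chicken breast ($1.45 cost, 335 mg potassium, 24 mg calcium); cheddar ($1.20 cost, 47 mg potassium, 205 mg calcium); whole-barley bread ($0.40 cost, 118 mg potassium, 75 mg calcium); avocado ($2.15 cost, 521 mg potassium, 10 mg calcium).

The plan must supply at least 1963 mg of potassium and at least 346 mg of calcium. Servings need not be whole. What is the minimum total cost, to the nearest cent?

Check every corner: each single food scaled to meet both minima, and each pair solved so both constraints bind.
chicken breast only: max(1963/335, 346/24) = 14.42 servings → $20.90.
cheddar only: max(1963/47, 346/205) = 41.77 servings → $50.12.
whole-barley bread only: max(1963/118, 346/75) = 16.64 servings → $6.65.
avocado only: max(1963/521, 346/10) = 34.6 servings → $74.39.
chicken breast + cheddar with both tight: 5.717 servings and 1.019 servings → $9.51.
chicken breast + whole-barley bread with both tight: 4.773 servings and 3.086 servings → $8.15.
chicken breast + avocado with both targets exact would need a negative amount; discard.
cheddar + whole-barley bread with both targets exact would need a negative amount; discard.
cheddar + avocado with both tight: 1.511 servings and 3.631 servings → $9.62.
whole-barley bread + avocado with both tight: 4.239 servings and 2.808 servings → $7.73.
The minimum over all feasible corners is $6.65.

$6.65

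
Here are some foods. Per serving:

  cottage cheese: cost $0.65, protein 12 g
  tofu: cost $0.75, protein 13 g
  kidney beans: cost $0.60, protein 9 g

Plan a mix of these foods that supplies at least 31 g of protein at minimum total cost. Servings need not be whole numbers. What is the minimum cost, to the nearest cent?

Cost per g of protein: cottage cheese $0.0542, tofu $0.0577, kidney beans $0.0667.
With no serving limits, use only cottage cheese: 31 g / 12 g = 2.583 servings × $0.65 = $1.68.

$1.68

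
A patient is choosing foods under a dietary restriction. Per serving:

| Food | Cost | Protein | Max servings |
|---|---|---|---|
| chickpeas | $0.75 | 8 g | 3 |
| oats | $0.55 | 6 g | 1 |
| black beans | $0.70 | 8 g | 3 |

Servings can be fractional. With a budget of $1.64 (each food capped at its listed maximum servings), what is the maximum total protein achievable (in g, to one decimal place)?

18.7 g

Protein per dollar: black beans 11.43, oats 10.91, chickpeas 10.67.
Take 2.343 servings of black beans: spends $1.64, +18.7 g protein (running total 18.7 g).
Filling greedily by protein-per-dollar is optimal for one linear limit, giving 18.7 g.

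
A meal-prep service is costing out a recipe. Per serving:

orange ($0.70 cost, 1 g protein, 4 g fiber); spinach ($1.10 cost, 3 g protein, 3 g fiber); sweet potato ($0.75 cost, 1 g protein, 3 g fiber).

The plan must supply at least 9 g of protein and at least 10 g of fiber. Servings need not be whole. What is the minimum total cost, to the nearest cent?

The cheapest plan sits at a corner of the feasible region — with two constraints it uses at most two foods.
orange only: max(9/1, 10/4) = 9 servings → $6.30.
spinach only: max(9/3, 10/3) = 3.333 servings → $3.67.
sweet potato only: max(9/1, 10/3) = 9 servings → $6.75.
orange + spinach with both tight: 0.3333 servings and 2.889 servings → $3.41.
orange + sweet potato with both targets exact would need a negative amount; discard.
spinach + sweet potato with both tight: 2.833 servings and 0.5 servings → $3.49.
So the least-cost plan costs $3.41.

$3.41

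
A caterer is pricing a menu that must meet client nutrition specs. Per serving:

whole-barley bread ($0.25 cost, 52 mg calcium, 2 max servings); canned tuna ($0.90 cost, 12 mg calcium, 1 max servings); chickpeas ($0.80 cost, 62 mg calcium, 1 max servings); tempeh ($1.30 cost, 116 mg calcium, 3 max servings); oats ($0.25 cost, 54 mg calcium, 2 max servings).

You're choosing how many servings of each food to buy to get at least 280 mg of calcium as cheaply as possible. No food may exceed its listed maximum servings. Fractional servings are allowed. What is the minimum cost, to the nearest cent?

$1.76

Cost per mg of calcium: oats $0.0046, whole-barley bread $0.0048, tempeh $0.0112, chickpeas $0.0129, canned tuna $0.0750.
Take 2 servings of oats: +108.0 mg calcium for $0.50 (total $0.50, still need 172.0 mg).
Take 2 servings of whole-barley bread: +104.0 mg calcium for $0.50 (total $1.00, still need 68.0 mg).
Take 0.5862 servings of tempeh: +68.0 mg calcium for $0.76 (total $1.76, still need 0.0 mg).
Filling from the cheapest source first is optimal under one linear minimum: $1.76.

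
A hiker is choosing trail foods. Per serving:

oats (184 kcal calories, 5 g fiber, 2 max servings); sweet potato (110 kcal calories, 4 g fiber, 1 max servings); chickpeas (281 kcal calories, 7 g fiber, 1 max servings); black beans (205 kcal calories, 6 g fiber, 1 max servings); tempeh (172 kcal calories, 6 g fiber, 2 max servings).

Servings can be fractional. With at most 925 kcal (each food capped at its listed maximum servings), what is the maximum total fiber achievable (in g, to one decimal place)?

29.2 g

Fiber per kcal: sweet potato 0.03636, tempeh 0.03488, black beans 0.02927, oats 0.02717, chickpeas 0.02491.
Take 1 serving of sweet potato: uses 110 kcal, +4.0 g fiber (running total 4.0 g).
Take 2 servings of tempeh: uses 344 kcal, +12.0 g fiber (running total 16.0 g).
Take 1 serving of black beans: uses 205 kcal, +6.0 g fiber (running total 22.0 g).
Take 1.446 servings of oats: uses 266 kcal, +7.2 g fiber (running total 29.2 g).
Greedy by best ratio exhausts the calories allowance optimally: 29.2 g.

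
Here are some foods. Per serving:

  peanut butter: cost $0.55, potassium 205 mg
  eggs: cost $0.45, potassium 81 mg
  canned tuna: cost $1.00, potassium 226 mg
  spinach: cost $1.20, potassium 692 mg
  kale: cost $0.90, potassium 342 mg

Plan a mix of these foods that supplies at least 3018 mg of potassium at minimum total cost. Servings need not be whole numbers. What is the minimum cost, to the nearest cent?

Cost per mg of potassium: spinach $0.0017, kale $0.0026, peanut butter $0.0027, canned tuna $0.0044, eggs $0.0056.
With no serving limits, use only spinach: 3018 mg / 692 mg = 4.361 servings × $1.20 = $5.23.

$5.23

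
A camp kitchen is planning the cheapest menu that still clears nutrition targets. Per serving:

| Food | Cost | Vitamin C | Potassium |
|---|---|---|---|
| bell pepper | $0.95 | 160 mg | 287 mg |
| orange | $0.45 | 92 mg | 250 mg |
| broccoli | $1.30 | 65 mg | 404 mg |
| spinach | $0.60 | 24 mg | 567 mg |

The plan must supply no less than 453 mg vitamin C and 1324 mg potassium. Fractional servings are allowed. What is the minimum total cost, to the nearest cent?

$2.31

The cheapest plan sits at a corner of the feasible region — with two constraints it uses at most two foods.
bell pepper only: max(453/160, 1324/287) = 4.613 servings → $4.38.
orange only: max(453/92, 1324/250) = 5.296 servings → $2.38.
broccoli only: max(453/65, 1324/404) = 6.969 servings → $9.06.
spinach only: max(453/24, 1324/567) = 18.88 servings → $11.32.
bell pepper + orange: intersection lies outside the first quadrant.
bell pepper + broccoli with both tight: 2.108 servings and 1.779 servings → $4.32.
bell pepper + spinach with both tight: 2.685 servings and 0.9761 servings → $3.14.
orange + broccoli with both tight: 4.635 servings and 0.4091 servings → $2.62.
orange + spinach with both tight: 4.876 servings and 0.1854 servings → $2.31.
broccoli + spinach: the both-tight solution has a negative serving — not a feasible corner.
The minimum over all feasible corners is $2.31.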